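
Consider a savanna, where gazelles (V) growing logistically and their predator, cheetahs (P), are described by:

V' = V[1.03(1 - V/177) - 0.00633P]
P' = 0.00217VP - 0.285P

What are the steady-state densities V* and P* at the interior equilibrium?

V* ≈ 131, P* ≈ 42

From dP/dt = 0 with P > 0: 0.00217V* = 0.285, so V* = 131.
Substitute into dV/dt = 0: 1.03(1 - 131/177) = 0.00633P*.
The bracket is 0.258, giving P* = 0.266/0.00633 = 42.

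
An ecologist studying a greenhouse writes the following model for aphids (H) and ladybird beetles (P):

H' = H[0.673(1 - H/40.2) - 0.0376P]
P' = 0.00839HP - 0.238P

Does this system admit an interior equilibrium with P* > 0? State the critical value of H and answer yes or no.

Threshold H = 28.4; K > 28.4, so yes, the predator persists.

The predator equation gives dP/dt > 0 only when H > 0.238/0.00839 = 28.4.
Without the predator, H → K = 40.2. Since 40.2 > 28.4, the predator can invade and persist.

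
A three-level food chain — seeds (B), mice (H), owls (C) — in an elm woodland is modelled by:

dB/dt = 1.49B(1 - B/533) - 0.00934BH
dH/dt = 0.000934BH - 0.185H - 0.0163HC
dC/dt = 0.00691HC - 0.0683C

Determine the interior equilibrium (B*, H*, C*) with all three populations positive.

From dC/dt = 0: 0.00691H* = 0.0683, so H* = 9.88.
From dB/dt = 0: 1.49(1 - B*/533) = 0.00934·9.88, giving B* = 533·(1 - 0.062) = 500.
From dH/dt = 0: 0.000934·500 - 0.185 = 0.0163C*, so C* = 0.282/0.0163 = 17.3.

B* ≈ 500, H* ≈ 9.88, C* ≈ 17.3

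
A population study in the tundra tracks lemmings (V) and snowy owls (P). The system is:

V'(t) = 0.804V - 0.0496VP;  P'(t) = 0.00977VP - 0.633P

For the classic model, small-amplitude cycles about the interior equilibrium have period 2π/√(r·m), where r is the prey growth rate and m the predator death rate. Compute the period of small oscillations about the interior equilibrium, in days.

T ≈ 8.81 days

Here r = 0.804 and m = 0.633, so r·m = 0.509.
ω = √0.509 = 0.713 per day, hence T = 2π/ω ≈ 8.81 days.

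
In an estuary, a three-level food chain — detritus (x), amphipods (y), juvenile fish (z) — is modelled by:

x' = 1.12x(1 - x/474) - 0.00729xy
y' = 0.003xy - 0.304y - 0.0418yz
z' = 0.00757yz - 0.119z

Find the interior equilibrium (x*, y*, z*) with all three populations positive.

From dz/dt = 0: 0.00757y* = 0.119, so y* = 15.7.
From dx/dt = 0: 1.12(1 - x*/474) = 0.00729·15.7, giving x* = 474·(1 - 0.102) = 426.
From dy/dt = 0: 0.003·426 - 0.304 = 0.0418z*, so z* = 0.973/0.0418 = 23.3.

x* ≈ 426, y* ≈ 15.7, z* ≈ 23.3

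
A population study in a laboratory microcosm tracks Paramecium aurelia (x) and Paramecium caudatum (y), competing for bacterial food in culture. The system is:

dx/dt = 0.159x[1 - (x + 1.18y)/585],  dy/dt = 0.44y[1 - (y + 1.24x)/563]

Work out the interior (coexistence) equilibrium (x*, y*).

Setting both brackets to zero gives the nullclines x + 1.18y = 585 and 1.24x + y = 563.
Substituting y = 563 - 1.24x into the first: x(1 - 1.18·1.24) = 585 - 1.18·563.
So x* = -79.3/-0.463 = 171, and then y* = 563 - 1.24·171 = 351.

x* ≈ 171, y* ≈ 351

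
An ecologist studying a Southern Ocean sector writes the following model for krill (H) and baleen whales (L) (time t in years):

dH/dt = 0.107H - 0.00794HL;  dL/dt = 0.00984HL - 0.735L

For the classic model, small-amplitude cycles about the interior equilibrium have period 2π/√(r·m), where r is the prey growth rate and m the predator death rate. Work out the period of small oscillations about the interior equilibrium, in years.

T ≈ 22.4 years

Here r = 0.107 and m = 0.735, so r·m = 0.0786.
ω = √0.0786 = 0.28 per year, hence T = 2π/ω ≈ 22.4 years.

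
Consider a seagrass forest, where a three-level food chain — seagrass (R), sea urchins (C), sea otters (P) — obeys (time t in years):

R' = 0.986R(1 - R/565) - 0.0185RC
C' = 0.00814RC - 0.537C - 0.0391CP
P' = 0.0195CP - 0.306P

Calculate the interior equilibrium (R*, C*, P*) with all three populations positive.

R* ≈ 399, C* ≈ 15.7, P* ≈ 69.3

From dP/dt = 0: 0.0195C* = 0.306, so C* = 15.7.
From dR/dt = 0: 0.986(1 - R*/565) = 0.0185·15.7, giving R* = 565·(1 - 0.294) = 399.
From dC/dt = 0: 0.00814·399 - 0.537 = 0.0391P*, so P* = 2.71/0.0391 = 69.3.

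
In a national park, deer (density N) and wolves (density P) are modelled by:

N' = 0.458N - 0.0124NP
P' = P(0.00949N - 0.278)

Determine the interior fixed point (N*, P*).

N* ≈ 29.3, P* ≈ 36.9

Set dP/dt = 0 with P > 0: 0.00949N - 0.278 = 0, so N* = 0.278/0.00949 = 29.3.
Set dN/dt = 0 with N > 0: 0.458 - 0.0124P = 0, so P* = 0.458/0.0124 = 36.9.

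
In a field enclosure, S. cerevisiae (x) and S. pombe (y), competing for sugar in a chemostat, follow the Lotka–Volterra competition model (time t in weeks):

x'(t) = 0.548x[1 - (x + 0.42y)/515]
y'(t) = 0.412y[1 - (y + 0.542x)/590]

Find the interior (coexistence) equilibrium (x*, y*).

Setting both brackets to zero gives the nullclines x + 0.42y = 515 and 0.542x + y = 590.
Substituting y = 590 - 0.542x into the first: x(1 - 0.42·0.542) = 515 - 0.42·590.
So x* = 267/0.772 = 346, and then y* = 590 - 0.542·346 = 402.

x* ≈ 346, y* ≈ 402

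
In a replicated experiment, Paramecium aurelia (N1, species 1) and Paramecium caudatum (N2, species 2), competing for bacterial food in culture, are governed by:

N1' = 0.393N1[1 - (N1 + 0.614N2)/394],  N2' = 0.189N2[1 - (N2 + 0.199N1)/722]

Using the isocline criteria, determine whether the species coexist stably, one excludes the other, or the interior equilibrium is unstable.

Compare the nullcline intercepts: K1/α12 = 394/0.614 = 642 < K2 = 722; K2/α21 = 722/0.199 = 3630 > K1 = 394.
Since the inequalities point opposite ways, species 2 can invade but species 1 cannot.

species 2 excludes species 1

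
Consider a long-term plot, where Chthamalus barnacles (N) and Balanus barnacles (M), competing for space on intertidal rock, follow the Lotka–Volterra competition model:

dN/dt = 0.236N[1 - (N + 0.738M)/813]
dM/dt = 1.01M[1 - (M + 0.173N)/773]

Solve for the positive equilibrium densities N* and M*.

N* ≈ 278, M* ≈ 725

Setting both brackets to zero gives the nullclines N + 0.738M = 813 and 0.173N + M = 773.
Substituting M = 773 - 0.173N into the first: N(1 - 0.738·0.173) = 813 - 0.738·773.
So N* = 243/0.872 = 278, and then M* = 773 - 0.173·278 = 725.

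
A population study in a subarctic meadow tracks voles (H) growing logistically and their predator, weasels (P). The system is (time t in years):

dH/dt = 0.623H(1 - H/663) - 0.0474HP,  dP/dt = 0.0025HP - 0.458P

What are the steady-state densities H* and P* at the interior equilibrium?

From dP/dt = 0 with P > 0: 0.0025H* = 0.458, so H* = 183.
Substitute into dH/dt = 0: 0.623(1 - 183/663) = 0.0474P*.
The bracket is 0.724, giving P* = 0.451/0.0474 = 9.51.

H* ≈ 183, P* ≈ 9.51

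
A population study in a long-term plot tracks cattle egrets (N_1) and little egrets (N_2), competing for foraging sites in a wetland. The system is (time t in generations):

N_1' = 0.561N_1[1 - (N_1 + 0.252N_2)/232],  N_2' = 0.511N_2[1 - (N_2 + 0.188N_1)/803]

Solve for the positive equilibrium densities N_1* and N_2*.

N_1* ≈ 31.1, N_2* ≈ 797

Setting both brackets to zero gives the nullclines N_1 + 0.252N_2 = 232 and 0.188N_1 + N_2 = 803.
Substituting N_2 = 803 - 0.188N_1 into the first: N_1(1 - 0.252·0.188) = 232 - 0.252·803.
So N_1* = 29.6/0.953 = 31.1, and then N_2* = 803 - 0.188·31.1 = 797.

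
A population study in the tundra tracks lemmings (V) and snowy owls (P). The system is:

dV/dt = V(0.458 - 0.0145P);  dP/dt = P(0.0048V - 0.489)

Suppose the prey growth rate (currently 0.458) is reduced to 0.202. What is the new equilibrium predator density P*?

At the interior fixed point, setting dV/dt = 0 with V > 0 fixes P* = (prey growth rate)/(VP coefficient) — independent of the other coefficients.
With the change, P* = 0.202/0.0145 = 13.9; it falls from 31.6.

P* ≈ 13.9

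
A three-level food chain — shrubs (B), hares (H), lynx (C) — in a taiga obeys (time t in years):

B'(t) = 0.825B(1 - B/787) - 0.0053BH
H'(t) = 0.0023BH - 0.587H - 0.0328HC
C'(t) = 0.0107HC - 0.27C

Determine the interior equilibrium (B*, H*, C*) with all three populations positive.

From dC/dt = 0: 0.0107H* = 0.27, so H* = 25.2.
From dB/dt = 0: 0.825(1 - B*/787) = 0.0053·25.2, giving B* = 787·(1 - 0.162) = 659.
From dH/dt = 0: 0.0023·659 - 0.587 = 0.0328C*, so C* = 0.93/0.0328 = 28.3.

B* ≈ 659, H* ≈ 25.2, C* ≈ 28.3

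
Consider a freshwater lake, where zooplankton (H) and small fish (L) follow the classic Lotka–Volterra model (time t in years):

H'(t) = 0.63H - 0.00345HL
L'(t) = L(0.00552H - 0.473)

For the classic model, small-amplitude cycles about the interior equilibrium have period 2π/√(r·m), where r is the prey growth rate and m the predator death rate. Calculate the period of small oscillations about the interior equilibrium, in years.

Here r = 0.63 and m = 0.473, so r·m = 0.298.
ω = √0.298 = 0.546 per year, hence T = 2π/ω ≈ 11.5 years.

T ≈ 11.5 years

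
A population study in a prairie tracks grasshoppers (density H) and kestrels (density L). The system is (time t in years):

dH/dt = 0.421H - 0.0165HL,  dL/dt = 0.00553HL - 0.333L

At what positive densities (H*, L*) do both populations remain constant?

H* ≈ 60.2, L* ≈ 25.5

Set dL/dt = 0 with L > 0: 0.00553H - 0.333 = 0, so H* = 0.333/0.00553 = 60.2.
Set dH/dt = 0 with H > 0: 0.421 - 0.0165L = 0, so L* = 0.421/0.0165 = 25.5.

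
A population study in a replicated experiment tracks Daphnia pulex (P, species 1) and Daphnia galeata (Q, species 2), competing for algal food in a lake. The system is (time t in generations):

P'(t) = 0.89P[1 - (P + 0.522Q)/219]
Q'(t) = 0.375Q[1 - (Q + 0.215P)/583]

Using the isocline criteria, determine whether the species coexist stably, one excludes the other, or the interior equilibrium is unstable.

Compare the nullcline intercepts: K1/α12 = 219/0.522 = 420 < K2 = 583; K2/α21 = 583/0.215 = 2710 > K1 = 219.
Since the inequalities point opposite ways, species 2 can invade but species 1 cannot.

species 2 excludes species 1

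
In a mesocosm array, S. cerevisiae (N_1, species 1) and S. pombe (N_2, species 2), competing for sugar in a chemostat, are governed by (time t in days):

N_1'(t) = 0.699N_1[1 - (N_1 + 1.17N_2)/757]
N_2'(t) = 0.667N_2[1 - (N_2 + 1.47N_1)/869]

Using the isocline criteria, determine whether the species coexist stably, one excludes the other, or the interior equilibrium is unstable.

Compare the nullcline intercepts: K1/α12 = 757/1.17 = 647 < K2 = 869; K2/α21 = 869/1.47 = 591 < K1 = 757.
Since both are reversed, neither can invade when rare; the interior point is a saddle.

unstable coexistence (outcome depends on initial conditions)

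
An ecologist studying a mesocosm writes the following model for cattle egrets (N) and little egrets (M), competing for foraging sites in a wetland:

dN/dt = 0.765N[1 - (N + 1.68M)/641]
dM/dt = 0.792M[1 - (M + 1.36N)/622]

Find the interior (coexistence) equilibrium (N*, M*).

Setting both brackets to zero gives the nullclines N + 1.68M = 641 and 1.36N + M = 622.
Substituting M = 622 - 1.36N into the first: N(1 - 1.68·1.36) = 641 - 1.68·622.
So N* = -404/-1.28 = 314, and then M* = 622 - 1.36·314 = 194.

N* ≈ 314, M* ≈ 194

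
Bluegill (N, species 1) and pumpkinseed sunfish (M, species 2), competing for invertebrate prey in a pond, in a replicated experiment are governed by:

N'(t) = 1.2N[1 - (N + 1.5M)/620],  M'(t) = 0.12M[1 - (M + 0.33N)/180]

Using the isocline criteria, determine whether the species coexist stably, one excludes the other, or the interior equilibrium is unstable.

species 1 excludes species 2

Compare the nullcline intercepts: K1/α12 = 620/1.5 = 413 > K2 = 180; K2/α21 = 180/0.33 = 545 < K1 = 620.
Since the inequalities point opposite ways, species 1 can invade but species 2 cannot.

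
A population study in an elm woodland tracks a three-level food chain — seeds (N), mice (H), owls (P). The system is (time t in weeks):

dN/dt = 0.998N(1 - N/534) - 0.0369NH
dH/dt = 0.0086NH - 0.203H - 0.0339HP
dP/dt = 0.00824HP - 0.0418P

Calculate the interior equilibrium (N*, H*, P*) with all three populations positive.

From dP/dt = 0: 0.00824H* = 0.0418, so H* = 5.07.
From dN/dt = 0: 0.998(1 - N*/534) = 0.0369·5.07, giving N* = 534·(1 - 0.188) = 434.
From dH/dt = 0: 0.0086·434 - 0.203 = 0.0339P*, so P* = 3.53/0.0339 = 104.

N* ≈ 434, H* ≈ 5.07, P* ≈ 104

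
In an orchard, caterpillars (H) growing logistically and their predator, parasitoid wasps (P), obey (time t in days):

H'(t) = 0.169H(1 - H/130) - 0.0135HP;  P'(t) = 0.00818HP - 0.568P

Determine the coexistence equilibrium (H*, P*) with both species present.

From dP/dt = 0 with P > 0: 0.00818H* = 0.568, so H* = 69.4.
Substitute into dH/dt = 0: 0.169(1 - 69.4/130) = 0.0135P*.
The bracket is 0.466, giving P* = 0.0787/0.0135 = 5.83.

H* ≈ 69.4, P* ≈ 5.83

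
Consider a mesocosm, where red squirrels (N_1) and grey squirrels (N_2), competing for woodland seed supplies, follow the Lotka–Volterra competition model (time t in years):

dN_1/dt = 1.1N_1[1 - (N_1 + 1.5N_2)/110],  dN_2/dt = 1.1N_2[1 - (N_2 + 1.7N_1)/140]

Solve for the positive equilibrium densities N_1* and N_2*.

N_1* ≈ 64.5, N_2* ≈ 30.3

Setting both brackets to zero gives the nullclines N_1 + 1.5N_2 = 110 and 1.7N_1 + N_2 = 140.
Substituting N_2 = 140 - 1.7N_1 into the first: N_1(1 - 1.5·1.7) = 110 - 1.5·140.
So N_1* = -100/-1.55 = 64.5, and then N_2* = 140 - 1.7·64.5 = 30.3.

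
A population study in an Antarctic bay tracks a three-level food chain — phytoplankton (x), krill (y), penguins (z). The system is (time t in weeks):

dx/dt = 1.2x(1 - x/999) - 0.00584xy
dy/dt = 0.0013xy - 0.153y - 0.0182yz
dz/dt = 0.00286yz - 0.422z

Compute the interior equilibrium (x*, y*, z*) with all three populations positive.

From dz/dt = 0: 0.00286y* = 0.422, so y* = 148.
From dx/dt = 0: 1.2(1 - x*/999) = 0.00584·148, giving x* = 999·(1 - 0.718) = 282.
From dy/dt = 0: 0.0013·282 - 0.153 = 0.0182z*, so z* = 0.213/0.0182 = 11.7.

x* ≈ 282, y* ≈ 148, z* ≈ 11.7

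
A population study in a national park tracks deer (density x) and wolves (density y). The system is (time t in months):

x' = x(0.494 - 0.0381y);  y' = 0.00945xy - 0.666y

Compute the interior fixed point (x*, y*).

x* ≈ 70.5, y* ≈ 13

Set dy/dt = 0 with y > 0: 0.00945x - 0.666 = 0, so x* = 0.666/0.00945 = 70.5.
Set dx/dt = 0 with x > 0: 0.494 - 0.0381y = 0, so y* = 0.494/0.0381 = 13.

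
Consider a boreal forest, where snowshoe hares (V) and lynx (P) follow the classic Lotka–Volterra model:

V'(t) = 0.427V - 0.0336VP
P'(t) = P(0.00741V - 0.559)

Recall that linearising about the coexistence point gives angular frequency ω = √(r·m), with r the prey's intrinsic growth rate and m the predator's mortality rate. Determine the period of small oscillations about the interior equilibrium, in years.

T ≈ 12.9 years

Here r = 0.427 and m = 0.559, so r·m = 0.239.
ω = √0.239 = 0.489 per year, hence T = 2π/ω ≈ 12.9 years.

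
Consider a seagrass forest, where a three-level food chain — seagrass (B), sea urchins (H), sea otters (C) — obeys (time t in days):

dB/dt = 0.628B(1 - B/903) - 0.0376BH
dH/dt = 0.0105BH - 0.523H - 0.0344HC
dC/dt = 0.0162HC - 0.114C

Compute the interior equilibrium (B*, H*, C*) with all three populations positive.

From dC/dt = 0: 0.0162H* = 0.114, so H* = 7.04.
From dB/dt = 0: 0.628(1 - B*/903) = 0.0376·7.04, giving B* = 903·(1 - 0.421) = 523.
From dH/dt = 0: 0.0105·523 - 0.523 = 0.0344C*, so C* = 4.96/0.0344 = 144.

B* ≈ 523, H* ≈ 7.04, C* ≈ 144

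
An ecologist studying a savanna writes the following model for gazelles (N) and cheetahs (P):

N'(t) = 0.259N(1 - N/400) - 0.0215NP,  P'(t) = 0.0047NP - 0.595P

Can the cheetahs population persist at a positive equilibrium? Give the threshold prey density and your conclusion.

The predator equation gives dP/dt > 0 only when N > 0.595/0.0047 = 127.
Without the predator, N → K = 400. Since 400 > 127, the predator can invade and persist.

Threshold N = 127; K > 127, so yes, the predator persists.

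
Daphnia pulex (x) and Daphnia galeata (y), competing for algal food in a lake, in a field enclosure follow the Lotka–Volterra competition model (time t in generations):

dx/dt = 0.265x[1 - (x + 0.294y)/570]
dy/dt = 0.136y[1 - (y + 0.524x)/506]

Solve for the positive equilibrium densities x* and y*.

x* ≈ 498, y* ≈ 245

Setting both brackets to zero gives the nullclines x + 0.294y = 570 and 0.524x + y = 506.
Substituting y = 506 - 0.524x into the first: x(1 - 0.294·0.524) = 570 - 0.294·506.
So x* = 421/0.846 = 498, and then y* = 506 - 0.524·498 = 245.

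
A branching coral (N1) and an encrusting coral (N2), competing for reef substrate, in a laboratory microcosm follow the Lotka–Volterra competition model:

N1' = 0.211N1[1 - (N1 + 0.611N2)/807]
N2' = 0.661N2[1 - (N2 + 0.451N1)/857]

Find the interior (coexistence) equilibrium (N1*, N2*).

N1* ≈ 391, N2* ≈ 681

Setting both brackets to zero gives the nullclines N1 + 0.611N2 = 807 and 0.451N1 + N2 = 857.
Substituting N2 = 857 - 0.451N1 into the first: N1(1 - 0.611·0.451) = 807 - 0.611·857.
So N1* = 283/0.724 = 391, and then N2* = 857 - 0.451·391 = 681.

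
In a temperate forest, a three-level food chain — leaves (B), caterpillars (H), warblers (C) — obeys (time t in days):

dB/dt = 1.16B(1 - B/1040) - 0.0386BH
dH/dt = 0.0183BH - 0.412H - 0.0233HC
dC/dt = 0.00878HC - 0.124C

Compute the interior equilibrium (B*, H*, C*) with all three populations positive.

From dC/dt = 0: 0.00878H* = 0.124, so H* = 14.1.
From dB/dt = 0: 1.16(1 - B*/1040) = 0.0386·14.1, giving B* = 1040·(1 - 0.47) = 551.
From dH/dt = 0: 0.0183·551 - 0.412 = 0.0233C*, so C* = 9.68/0.0233 = 415.

B* ≈ 551, H* ≈ 14.1, C* ≈ 415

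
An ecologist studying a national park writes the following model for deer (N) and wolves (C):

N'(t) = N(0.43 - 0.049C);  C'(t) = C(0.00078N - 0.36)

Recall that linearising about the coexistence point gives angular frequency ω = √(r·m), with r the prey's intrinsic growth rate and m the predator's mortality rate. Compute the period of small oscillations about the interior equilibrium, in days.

Here r = 0.43 and m = 0.36, so r·m = 0.155.
ω = √0.155 = 0.393 per day, hence T = 2π/ω ≈ 16 days.

T ≈ 16 days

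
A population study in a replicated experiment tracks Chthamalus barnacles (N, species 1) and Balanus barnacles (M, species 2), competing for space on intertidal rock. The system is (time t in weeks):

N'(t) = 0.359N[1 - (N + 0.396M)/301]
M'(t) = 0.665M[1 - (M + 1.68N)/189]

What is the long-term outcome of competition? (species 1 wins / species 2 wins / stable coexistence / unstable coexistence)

species 1 excludes species 2

Compare the nullcline intercepts: K1/α12 = 301/0.396 = 760 > K2 = 189; K2/α21 = 189/1.68 = 112 < K1 = 301.
Since the inequalities point opposite ways, species 1 can invade but species 2 cannot.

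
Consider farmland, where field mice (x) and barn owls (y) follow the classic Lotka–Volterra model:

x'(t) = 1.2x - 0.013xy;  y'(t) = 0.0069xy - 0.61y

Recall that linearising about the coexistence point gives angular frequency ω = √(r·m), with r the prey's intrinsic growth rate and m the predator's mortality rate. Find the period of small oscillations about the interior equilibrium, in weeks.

Here r = 1.2 and m = 0.61, so r·m = 0.732.
ω = √0.732 = 0.856 per week, hence T = 2π/ω ≈ 7.34 weeks.

T ≈ 7.34 weeks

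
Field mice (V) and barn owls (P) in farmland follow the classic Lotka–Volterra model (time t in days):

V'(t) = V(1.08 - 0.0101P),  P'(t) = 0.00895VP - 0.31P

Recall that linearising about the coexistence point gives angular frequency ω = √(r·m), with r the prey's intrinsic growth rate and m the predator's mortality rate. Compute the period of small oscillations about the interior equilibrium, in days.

Here r = 1.08 and m = 0.31, so r·m = 0.335.
ω = √0.335 = 0.579 per day, hence T = 2π/ω ≈ 10.9 days.

T ≈ 10.9 days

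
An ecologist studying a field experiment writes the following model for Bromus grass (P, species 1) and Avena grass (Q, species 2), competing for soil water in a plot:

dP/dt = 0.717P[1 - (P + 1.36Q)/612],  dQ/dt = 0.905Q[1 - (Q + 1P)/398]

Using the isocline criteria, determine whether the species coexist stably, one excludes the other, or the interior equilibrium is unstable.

species 1 excludes species 2

Compare the nullcline intercepts: K1/α12 = 612/1.36 = 450 > K2 = 398; K2/α21 = 398/1 = 398 < K1 = 612.
Since the inequalities point opposite ways, species 1 can invade but species 2 cannot.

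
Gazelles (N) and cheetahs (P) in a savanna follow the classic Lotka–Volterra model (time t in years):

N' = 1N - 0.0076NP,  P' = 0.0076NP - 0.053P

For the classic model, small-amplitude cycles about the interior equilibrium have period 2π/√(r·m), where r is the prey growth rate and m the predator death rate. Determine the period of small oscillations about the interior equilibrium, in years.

Here r = 1 and m = 0.053, so r·m = 0.053.
ω = √0.053 = 0.23 per year, hence T = 2π/ω ≈ 27.3 years.

T ≈ 27.3 years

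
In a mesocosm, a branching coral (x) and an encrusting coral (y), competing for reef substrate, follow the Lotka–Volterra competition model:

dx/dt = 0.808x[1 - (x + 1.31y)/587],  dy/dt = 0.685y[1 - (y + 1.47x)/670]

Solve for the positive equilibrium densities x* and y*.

Setting both brackets to zero gives the nullclines x + 1.31y = 587 and 1.47x + y = 670.
Substituting y = 670 - 1.47x into the first: x(1 - 1.31·1.47) = 587 - 1.31·670.
So x* = -291/-0.926 = 314, and then y* = 670 - 1.47·314 = 208.

x* ≈ 314, y* ≈ 208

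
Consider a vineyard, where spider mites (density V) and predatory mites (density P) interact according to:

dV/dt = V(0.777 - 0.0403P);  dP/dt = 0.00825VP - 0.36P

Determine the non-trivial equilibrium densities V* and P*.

V* ≈ 43.6, P* ≈ 19.3

Set dP/dt = 0 with P > 0: 0.00825V - 0.36 = 0, so V* = 0.36/0.00825 = 43.6.
Set dV/dt = 0 with V > 0: 0.777 - 0.0403P = 0, so P* = 0.777/0.0403 = 19.3.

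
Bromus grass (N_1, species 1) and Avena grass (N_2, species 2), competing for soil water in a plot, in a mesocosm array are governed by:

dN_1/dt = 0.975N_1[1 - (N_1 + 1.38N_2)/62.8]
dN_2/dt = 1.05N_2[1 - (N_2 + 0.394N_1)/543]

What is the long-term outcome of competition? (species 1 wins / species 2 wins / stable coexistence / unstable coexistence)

species 2 excludes species 1

Compare the nullcline intercepts: K1/α12 = 62.8/1.38 = 45.5 < K2 = 543; K2/α21 = 543/0.394 = 1380 > K1 = 62.8.
Since the inequalities point opposite ways, species 2 can invade but species 1 cannot.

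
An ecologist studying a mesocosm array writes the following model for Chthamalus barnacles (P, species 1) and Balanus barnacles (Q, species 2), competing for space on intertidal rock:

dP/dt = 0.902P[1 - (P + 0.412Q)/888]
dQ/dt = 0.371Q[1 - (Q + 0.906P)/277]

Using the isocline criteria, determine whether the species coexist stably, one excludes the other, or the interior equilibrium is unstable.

species 1 excludes species 2

Compare the nullcline intercepts: K1/α12 = 888/0.412 = 2160 > K2 = 277; K2/α21 = 277/0.906 = 306 < K1 = 888.
Since the inequalities point opposite ways, species 1 can invade but species 2 cannot.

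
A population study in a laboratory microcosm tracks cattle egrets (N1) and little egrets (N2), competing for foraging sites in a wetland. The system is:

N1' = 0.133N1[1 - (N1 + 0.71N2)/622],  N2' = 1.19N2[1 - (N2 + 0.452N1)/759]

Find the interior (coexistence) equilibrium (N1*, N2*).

Setting both brackets to zero gives the nullclines N1 + 0.71N2 = 622 and 0.452N1 + N2 = 759.
Substituting N2 = 759 - 0.452N1 into the first: N1(1 - 0.71·0.452) = 622 - 0.71·759.
So N1* = 83.1/0.679 = 122, and then N2* = 759 - 0.452·122 = 704.

N1* ≈ 122, N2* ≈ 704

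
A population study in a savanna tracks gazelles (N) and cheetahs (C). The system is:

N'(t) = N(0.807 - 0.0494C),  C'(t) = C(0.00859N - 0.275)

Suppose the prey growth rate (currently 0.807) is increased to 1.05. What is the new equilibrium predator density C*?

C* ≈ 21.3

At the interior fixed point, setting dN/dt = 0 with N > 0 fixes C* = (prey growth rate)/(NC coefficient) — independent of the other coefficients.
With the change, C* = 1.05/0.0494 = 21.3; it rises from 16.3.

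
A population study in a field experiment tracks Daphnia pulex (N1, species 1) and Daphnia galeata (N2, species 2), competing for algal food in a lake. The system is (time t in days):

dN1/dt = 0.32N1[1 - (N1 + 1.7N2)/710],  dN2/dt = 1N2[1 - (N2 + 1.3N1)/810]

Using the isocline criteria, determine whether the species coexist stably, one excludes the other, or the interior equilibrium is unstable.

unstable coexistence (outcome depends on initial conditions)

Compare the nullcline intercepts: K1/α12 = 710/1.7 = 418 < K2 = 810; K2/α21 = 810/1.3 = 623 < K1 = 710.
Since both are reversed, neither can invade when rare; the interior point is a saddle.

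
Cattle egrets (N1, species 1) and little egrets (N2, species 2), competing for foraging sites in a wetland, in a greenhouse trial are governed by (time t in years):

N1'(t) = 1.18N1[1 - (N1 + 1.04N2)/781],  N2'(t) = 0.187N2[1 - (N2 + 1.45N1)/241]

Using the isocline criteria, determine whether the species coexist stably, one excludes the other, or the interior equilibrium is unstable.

species 1 excludes species 2

Compare the nullcline intercepts: K1/α12 = 781/1.04 = 751 > K2 = 241; K2/α21 = 241/1.45 = 166 < K1 = 781.
Since the inequalities point opposite ways, species 1 can invade but species 2 cannot.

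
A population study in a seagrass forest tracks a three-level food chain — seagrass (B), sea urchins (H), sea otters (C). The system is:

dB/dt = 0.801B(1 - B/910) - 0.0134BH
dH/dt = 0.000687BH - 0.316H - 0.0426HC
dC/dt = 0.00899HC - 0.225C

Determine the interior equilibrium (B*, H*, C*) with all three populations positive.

From dC/dt = 0: 0.00899H* = 0.225, so H* = 25.
From dB/dt = 0: 0.801(1 - B*/910) = 0.0134·25, giving B* = 910·(1 - 0.419) = 529.
From dH/dt = 0: 0.000687·529 - 0.316 = 0.0426C*, so C* = 0.0474/0.0426 = 1.11.

B* ≈ 529, H* ≈ 25, C* ≈ 1.11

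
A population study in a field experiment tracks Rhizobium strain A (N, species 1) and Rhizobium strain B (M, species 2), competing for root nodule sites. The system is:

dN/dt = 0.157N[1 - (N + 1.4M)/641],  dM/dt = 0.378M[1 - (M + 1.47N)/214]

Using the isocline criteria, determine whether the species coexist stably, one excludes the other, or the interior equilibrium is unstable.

Compare the nullcline intercepts: K1/α12 = 641/1.4 = 458 > K2 = 214; K2/α21 = 214/1.47 = 146 < K1 = 641.
Since the inequalities point opposite ways, species 1 can invade but species 2 cannot.

species 1 excludes species 2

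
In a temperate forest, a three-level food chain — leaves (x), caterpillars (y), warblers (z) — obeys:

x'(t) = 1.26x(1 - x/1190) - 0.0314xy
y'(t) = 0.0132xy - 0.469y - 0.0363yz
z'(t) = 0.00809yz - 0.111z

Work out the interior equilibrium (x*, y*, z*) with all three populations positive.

x* ≈ 783, y* ≈ 13.7, z* ≈ 272

From dz/dt = 0: 0.00809y* = 0.111, so y* = 13.7.
From dx/dt = 0: 1.26(1 - x*/1190) = 0.0314·13.7, giving x* = 1190·(1 - 0.342) = 783.
From dy/dt = 0: 0.0132·783 - 0.469 = 0.0363z*, so z* = 9.87/0.0363 = 272.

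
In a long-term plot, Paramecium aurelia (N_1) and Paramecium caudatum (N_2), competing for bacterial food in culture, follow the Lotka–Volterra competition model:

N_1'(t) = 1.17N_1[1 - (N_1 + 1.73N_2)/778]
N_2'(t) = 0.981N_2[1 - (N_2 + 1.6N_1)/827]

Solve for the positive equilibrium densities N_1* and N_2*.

N_1* ≈ 369, N_2* ≈ 236

Setting both brackets to zero gives the nullclines N_1 + 1.73N_2 = 778 and 1.6N_1 + N_2 = 827.
Substituting N_2 = 827 - 1.6N_1 into the first: N_1(1 - 1.73·1.6) = 778 - 1.73·827.
So N_1* = -653/-1.77 = 369, and then N_2* = 827 - 1.6·369 = 236.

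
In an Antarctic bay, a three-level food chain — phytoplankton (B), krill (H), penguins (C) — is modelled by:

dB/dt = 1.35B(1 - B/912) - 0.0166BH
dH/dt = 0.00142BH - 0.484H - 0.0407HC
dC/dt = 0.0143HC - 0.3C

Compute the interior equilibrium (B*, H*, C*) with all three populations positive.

From dC/dt = 0: 0.0143H* = 0.3, so H* = 21.
From dB/dt = 0: 1.35(1 - B*/912) = 0.0166·21, giving B* = 912·(1 - 0.258) = 677.
From dH/dt = 0: 0.00142·677 - 0.484 = 0.0407C*, so C* = 0.477/0.0407 = 11.7.

B* ≈ 677, H* ≈ 21, C* ≈ 11.7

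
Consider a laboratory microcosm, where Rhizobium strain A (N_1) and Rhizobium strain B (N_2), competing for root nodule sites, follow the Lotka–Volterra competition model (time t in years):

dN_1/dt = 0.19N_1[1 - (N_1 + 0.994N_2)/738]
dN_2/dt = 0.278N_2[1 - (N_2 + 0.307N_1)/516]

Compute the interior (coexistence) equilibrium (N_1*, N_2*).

Setting both brackets to zero gives the nullclines N_1 + 0.994N_2 = 738 and 0.307N_1 + N_2 = 516.
Substituting N_2 = 516 - 0.307N_1 into the first: N_1(1 - 0.994·0.307) = 738 - 0.994·516.
So N_1* = 225/0.695 = 324, and then N_2* = 516 - 0.307·324 = 417.

N_1* ≈ 324, N_2* ≈ 417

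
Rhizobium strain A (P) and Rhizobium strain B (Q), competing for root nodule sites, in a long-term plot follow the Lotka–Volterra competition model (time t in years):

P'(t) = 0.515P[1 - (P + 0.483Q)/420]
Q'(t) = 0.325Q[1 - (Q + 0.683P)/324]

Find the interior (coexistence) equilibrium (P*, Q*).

P* ≈ 393, Q* ≈ 55.4

Setting both brackets to zero gives the nullclines P + 0.483Q = 420 and 0.683P + Q = 324.
Substituting Q = 324 - 0.683P into the first: P(1 - 0.483·0.683) = 420 - 0.483·324.
So P* = 264/0.67 = 393, and then Q* = 324 - 0.683·393 = 55.4.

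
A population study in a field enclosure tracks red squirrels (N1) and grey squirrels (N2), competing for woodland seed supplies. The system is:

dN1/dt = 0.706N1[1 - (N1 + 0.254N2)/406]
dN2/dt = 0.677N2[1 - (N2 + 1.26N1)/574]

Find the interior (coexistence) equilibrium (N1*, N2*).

N1* ≈ 383, N2* ≈ 91.8

Setting both brackets to zero gives the nullclines N1 + 0.254N2 = 406 and 1.26N1 + N2 = 574.
Substituting N2 = 574 - 1.26N1 into the first: N1(1 - 0.254·1.26) = 406 - 0.254·574.
So N1* = 260/0.68 = 383, and then N2* = 574 - 1.26·383 = 91.8.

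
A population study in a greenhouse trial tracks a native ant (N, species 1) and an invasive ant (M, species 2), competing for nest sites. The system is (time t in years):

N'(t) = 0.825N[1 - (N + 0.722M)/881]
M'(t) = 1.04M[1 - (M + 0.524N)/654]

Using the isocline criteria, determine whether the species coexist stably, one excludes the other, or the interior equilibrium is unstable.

stable coexistence

Compare the nullcline intercepts: K1/α12 = 881/0.722 = 1220 > K2 = 654; K2/α21 = 654/0.524 = 1250 > K1 = 881.
Since both inequalities hold, each species can invade when rare, so the interior equilibrium is stable.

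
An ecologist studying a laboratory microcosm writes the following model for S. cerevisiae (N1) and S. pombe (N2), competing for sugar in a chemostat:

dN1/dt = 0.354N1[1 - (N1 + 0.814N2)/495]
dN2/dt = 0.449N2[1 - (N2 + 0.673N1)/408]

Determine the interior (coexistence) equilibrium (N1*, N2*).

N1* ≈ 360, N2* ≈ 166

Setting both brackets to zero gives the nullclines N1 + 0.814N2 = 495 and 0.673N1 + N2 = 408.
Substituting N2 = 408 - 0.673N1 into the first: N1(1 - 0.814·0.673) = 495 - 0.814·408.
So N1* = 163/0.452 = 360, and then N2* = 408 - 0.673·360 = 166.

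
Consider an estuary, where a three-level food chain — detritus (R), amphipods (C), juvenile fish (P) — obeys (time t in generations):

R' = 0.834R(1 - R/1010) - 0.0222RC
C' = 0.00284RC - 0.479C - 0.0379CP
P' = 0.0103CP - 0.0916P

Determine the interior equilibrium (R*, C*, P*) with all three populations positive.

From dP/dt = 0: 0.0103C* = 0.0916, so C* = 8.89.
From dR/dt = 0: 0.834(1 - R*/1010) = 0.0222·8.89, giving R* = 1010·(1 - 0.237) = 771.
From dC/dt = 0: 0.00284·771 - 0.479 = 0.0379P*, so P* = 1.71/0.0379 = 45.1.

R* ≈ 771, C* ≈ 8.89, P* ≈ 45.1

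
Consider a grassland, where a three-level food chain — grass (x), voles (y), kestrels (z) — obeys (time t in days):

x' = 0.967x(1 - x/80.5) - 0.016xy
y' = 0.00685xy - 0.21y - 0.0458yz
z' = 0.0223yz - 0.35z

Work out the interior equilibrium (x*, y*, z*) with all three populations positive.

From dz/dt = 0: 0.0223y* = 0.35, so y* = 15.7.
From dx/dt = 0: 0.967(1 - x*/80.5) = 0.016·15.7, giving x* = 80.5·(1 - 0.26) = 59.6.
From dy/dt = 0: 0.00685·59.6 - 0.21 = 0.0458z*, so z* = 0.198/0.0458 = 4.33.

x* ≈ 59.6, y* ≈ 15.7, z* ≈ 4.33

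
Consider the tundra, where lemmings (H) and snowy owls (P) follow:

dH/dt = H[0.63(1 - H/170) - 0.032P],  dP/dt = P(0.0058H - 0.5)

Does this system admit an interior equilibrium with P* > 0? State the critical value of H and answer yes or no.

The predator equation gives dP/dt > 0 only when H > 0.5/0.0058 = 86.2.
Without the predator, H → K = 170. Since 170 > 86.2, the predator can invade and persist.

Threshold H = 86.2; K > 86.2, so yes, the predator persists.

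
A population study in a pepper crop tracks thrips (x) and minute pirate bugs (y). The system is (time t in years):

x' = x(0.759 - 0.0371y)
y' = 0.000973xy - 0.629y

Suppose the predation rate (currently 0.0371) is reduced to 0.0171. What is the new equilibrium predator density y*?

At the interior fixed point, setting dx/dt = 0 with x > 0 fixes y* = (prey growth rate)/(xy coefficient) — independent of the other coefficients.
With the change, y* = 0.759/0.0171 = 44.4; it rises from 20.5.

y* ≈ 44.4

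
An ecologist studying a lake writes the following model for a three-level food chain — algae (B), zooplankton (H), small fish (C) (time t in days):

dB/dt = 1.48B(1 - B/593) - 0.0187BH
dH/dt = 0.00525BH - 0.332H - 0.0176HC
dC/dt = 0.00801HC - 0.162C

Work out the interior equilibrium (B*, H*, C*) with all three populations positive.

B* ≈ 441, H* ≈ 20.2, C* ≈ 113

From dC/dt = 0: 0.00801H* = 0.162, so H* = 20.2.
From dB/dt = 0: 1.48(1 - B*/593) = 0.0187·20.2, giving B* = 593·(1 - 0.256) = 441.
From dH/dt = 0: 0.00525·441 - 0.332 = 0.0176C*, so C* = 1.99/0.0176 = 113.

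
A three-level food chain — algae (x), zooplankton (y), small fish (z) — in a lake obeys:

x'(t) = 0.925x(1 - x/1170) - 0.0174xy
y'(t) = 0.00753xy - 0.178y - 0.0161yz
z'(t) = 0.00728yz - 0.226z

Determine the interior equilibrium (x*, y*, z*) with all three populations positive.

From dz/dt = 0: 0.00728y* = 0.226, so y* = 31.
From dx/dt = 0: 0.925(1 - x*/1170) = 0.0174·31, giving x* = 1170·(1 - 0.584) = 487.
From dy/dt = 0: 0.00753·487 - 0.178 = 0.0161z*, so z* = 3.49/0.0161 = 217.

x* ≈ 487, y* ≈ 31, z* ≈ 217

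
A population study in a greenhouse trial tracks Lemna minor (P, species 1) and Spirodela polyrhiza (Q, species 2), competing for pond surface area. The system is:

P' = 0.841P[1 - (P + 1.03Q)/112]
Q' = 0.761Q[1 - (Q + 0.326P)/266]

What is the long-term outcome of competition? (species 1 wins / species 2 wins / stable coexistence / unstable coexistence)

Compare the nullcline intercepts: K1/α12 = 112/1.03 = 109 < K2 = 266; K2/α21 = 266/0.326 = 816 > K1 = 112.
Since the inequalities point opposite ways, species 2 can invade but species 1 cannot.

species 2 excludes species 1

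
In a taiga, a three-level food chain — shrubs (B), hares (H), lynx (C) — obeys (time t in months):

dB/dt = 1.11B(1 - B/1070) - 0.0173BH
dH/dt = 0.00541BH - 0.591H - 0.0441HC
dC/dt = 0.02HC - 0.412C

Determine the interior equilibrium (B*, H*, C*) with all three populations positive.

B* ≈ 726, H* ≈ 20.6, C* ≈ 75.7

From dC/dt = 0: 0.02H* = 0.412, so H* = 20.6.
From dB/dt = 0: 1.11(1 - B*/1070) = 0.0173·20.6, giving B* = 1070·(1 - 0.321) = 726.
From dH/dt = 0: 0.00541·726 - 0.591 = 0.0441C*, so C* = 3.34/0.0441 = 75.7.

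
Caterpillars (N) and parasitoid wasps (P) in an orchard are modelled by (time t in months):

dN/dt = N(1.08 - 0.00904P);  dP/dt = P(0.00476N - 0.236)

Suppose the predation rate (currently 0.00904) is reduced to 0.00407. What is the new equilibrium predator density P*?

P* ≈ 265

At the interior fixed point, setting dN/dt = 0 with N > 0 fixes P* = (prey growth rate)/(NP coefficient) — independent of the other coefficients.
With the change, P* = 1.08/0.00407 = 265; it rises from 119.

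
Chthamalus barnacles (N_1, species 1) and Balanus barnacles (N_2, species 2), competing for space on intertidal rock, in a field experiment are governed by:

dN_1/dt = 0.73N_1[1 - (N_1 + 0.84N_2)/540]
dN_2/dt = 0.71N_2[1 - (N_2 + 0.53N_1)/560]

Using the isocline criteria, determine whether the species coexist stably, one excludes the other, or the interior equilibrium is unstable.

Compare the nullcline intercepts: K1/α12 = 540/0.84 = 643 > K2 = 560; K2/α21 = 560/0.53 = 1060 > K1 = 540.
Since both inequalities hold, each species can invade when rare, so the interior equilibrium is stable.

stable coexistence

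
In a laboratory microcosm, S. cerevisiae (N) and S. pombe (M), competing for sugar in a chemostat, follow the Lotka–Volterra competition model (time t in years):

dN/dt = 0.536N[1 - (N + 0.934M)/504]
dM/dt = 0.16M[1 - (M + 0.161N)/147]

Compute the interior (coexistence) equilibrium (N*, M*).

N* ≈ 432, M* ≈ 77.5

Setting both brackets to zero gives the nullclines N + 0.934M = 504 and 0.161N + M = 147.
Substituting M = 147 - 0.161N into the first: N(1 - 0.934·0.161) = 504 - 0.934·147.
So N* = 367/0.85 = 432, and then M* = 147 - 0.161·432 = 77.5.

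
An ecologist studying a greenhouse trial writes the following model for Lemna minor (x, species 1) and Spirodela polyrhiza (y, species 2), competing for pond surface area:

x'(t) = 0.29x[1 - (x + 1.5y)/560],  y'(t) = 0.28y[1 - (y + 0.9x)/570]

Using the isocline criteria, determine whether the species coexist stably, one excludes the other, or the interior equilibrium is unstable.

species 2 excludes species 1

Compare the nullcline intercepts: K1/α12 = 560/1.5 = 373 < K2 = 570; K2/α21 = 570/0.9 = 633 > K1 = 560.
Since the inequalities point opposite ways, species 2 can invade but species 1 cannot.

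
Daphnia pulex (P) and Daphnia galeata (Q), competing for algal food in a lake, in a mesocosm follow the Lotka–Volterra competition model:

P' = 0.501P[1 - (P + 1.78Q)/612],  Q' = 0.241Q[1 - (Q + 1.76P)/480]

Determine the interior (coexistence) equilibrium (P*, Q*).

Setting both brackets to zero gives the nullclines P + 1.78Q = 612 and 1.76P + Q = 480.
Substituting Q = 480 - 1.76P into the first: P(1 - 1.78·1.76) = 612 - 1.78·480.
So P* = -242/-2.13 = 114, and then Q* = 480 - 1.76·114 = 280.

P* ≈ 114, Q* ≈ 280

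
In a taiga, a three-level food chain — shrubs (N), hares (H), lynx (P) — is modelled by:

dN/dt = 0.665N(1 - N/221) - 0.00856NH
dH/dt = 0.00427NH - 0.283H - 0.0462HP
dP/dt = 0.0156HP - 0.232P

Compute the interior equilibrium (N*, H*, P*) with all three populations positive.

From dP/dt = 0: 0.0156H* = 0.232, so H* = 14.9.
From dN/dt = 0: 0.665(1 - N*/221) = 0.00856·14.9, giving N* = 221·(1 - 0.191) = 179.
From dH/dt = 0: 0.00427·179 - 0.283 = 0.0462P*, so P* = 0.48/0.0462 = 10.4.

N* ≈ 179, H* ≈ 14.9, P* ≈ 10.4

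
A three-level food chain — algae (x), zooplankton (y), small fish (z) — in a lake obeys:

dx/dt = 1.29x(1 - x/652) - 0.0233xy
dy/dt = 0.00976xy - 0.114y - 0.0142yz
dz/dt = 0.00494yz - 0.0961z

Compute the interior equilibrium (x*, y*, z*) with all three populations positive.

x* ≈ 423, y* ≈ 19.5, z* ≈ 283

From dz/dt = 0: 0.00494y* = 0.0961, so y* = 19.5.
From dx/dt = 0: 1.29(1 - x*/652) = 0.0233·19.5, giving x* = 652·(1 - 0.351) = 423.
From dy/dt = 0: 0.00976·423 - 0.114 = 0.0142z*, so z* = 4.01/0.0142 = 283.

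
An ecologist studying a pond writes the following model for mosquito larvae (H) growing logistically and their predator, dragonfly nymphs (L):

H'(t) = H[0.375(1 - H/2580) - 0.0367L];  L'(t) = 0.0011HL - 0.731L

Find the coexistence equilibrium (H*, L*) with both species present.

H* ≈ 665, L* ≈ 7.59

From dL/dt = 0 with L > 0: 0.0011H* = 0.731, so H* = 665.
Substitute into dH/dt = 0: 0.375(1 - 665/2580) = 0.0367L*.
The bracket is 0.742, giving L* = 0.278/0.0367 = 7.59.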